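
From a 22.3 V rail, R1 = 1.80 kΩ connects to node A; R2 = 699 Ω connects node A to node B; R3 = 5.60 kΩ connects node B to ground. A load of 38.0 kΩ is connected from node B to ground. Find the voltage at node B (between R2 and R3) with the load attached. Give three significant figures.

At node B, R3 is in parallel with the load: R3‖R_L = 4881 Ω.
Below node A the resistance is R2 + (R3‖R_L) = 5580 Ω, so V_A = 22.3 × 5580/7380 = 16.86 V.
Then V_B = V_A × (R3‖R_L)/(R2 + R3‖R_L) = 16.86 × 4881/5580 = 14.7 V.

V ≈ 14.7 V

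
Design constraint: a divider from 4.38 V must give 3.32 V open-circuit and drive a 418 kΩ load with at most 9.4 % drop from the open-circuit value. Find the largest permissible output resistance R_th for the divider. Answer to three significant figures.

Loading drop = R_th/(R_th + R_L) ≤ 0.0940, so R_th ≤ R_L · ε/(1−ε) = 418 kΩ × 0.0940/0.9060 = 43.4 kΩ.
(Any R1, R2 with R2/(R1+R2) = 0.758 and R1‖R2 ≤ 43.4 kΩ will meet the spec.)

R_th ≤ 43.4 kΩ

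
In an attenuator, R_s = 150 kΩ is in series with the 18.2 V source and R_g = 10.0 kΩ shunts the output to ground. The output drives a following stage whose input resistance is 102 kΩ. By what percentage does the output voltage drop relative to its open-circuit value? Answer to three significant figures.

8.42 %

Unloaded V = 18.2 × 10.0/160.0 = 1.1375 V.
Loaded: R_g‖R_L = 9.107 kΩ, giving V = 18.2 × 9.107/159.1 = 1.0418 V.
Drop = (1.1375 − 1.0418) / 1.1375 = 8.42 %.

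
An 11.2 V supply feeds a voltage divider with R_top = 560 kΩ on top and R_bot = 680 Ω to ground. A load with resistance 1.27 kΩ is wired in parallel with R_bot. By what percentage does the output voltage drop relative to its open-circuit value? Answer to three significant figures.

Unloaded V = 11.2 × 680/560700 = 0.01358 V.
Loaded: R_bot‖R_L = 442.9 Ω, giving V = 11.2 × 442.9/560400 = 0.008850 V.
Drop = (0.01358 − 0.008850) / 0.01358 = 34.8 %.

34.8 %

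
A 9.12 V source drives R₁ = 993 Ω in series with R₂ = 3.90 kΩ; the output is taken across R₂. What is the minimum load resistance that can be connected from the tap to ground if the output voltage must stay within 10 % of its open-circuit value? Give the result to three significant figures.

Output resistance R_th = R₁‖R₂ = (993 × 3900)/4893 = 791.5 Ω.
The fractional drop is R_th/(R_th + R_L); requiring this ≤ 0.100 gives R_L ≥ R_th(1/0.100 − 1) = 791.5 × 9.000 = 7.12 kΩ.

R_L(min) ≈ 7.12 kΩ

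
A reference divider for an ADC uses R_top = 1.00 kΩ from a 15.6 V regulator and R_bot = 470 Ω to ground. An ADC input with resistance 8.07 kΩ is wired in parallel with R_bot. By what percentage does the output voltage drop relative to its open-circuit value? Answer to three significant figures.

The divider's output (Thévenin) resistance is R_top‖R_bot = 319.7 Ω.
Fractional drop under load = R_th/(R_th + R_L) = 319.7 / (319.7 + 8070) = 0.03811.
So the output falls by 3.81 %.

3.81 %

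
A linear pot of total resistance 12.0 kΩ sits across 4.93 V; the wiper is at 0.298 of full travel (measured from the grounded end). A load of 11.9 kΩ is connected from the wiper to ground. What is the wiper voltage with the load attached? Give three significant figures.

V ≈ 1.21 V

The wiper splits the pot into (1−α)R = 8.424 kΩ above and αR = 3.576 kΩ below.
Lower section ‖ load = 2.750 kΩ.
V_wiper = 4.93 × 2.750/(8.424 + 2.750) = 1.21 V.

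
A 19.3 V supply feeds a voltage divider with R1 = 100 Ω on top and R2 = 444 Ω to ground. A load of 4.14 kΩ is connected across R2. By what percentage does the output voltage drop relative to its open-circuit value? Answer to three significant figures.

1.93 %

The divider's output (Thévenin) resistance is R1‖R2 = 81.62 Ω.
Fractional drop under load = R_th/(R_th + R_L) = 81.62 / (81.62 + 4140) = 0.01933.
So the output falls by 1.93 %.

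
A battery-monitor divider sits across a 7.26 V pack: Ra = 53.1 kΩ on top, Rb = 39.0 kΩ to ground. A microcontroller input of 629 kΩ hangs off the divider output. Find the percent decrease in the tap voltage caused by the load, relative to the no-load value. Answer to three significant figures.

The divider's output (Thévenin) resistance is Ra‖Rb = 22.49 kΩ.
Fractional drop under load = R_th/(R_th + R_L) = 22.49 / (22.49 + 629) = 0.03451.
So the output falls by 3.45 %.

3.45 %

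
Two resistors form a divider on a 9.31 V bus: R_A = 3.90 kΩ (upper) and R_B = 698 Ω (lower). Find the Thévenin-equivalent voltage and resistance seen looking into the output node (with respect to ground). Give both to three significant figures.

V_th is the open-circuit tap voltage: 9.31 × 698/(3900 + 698) = 1.41 V.
With the supply zeroed, R_A and R_B appear in parallel from the tap: R_th = R_A‖R_B = (3900 × 698)/4598 = 592 Ω.

V_th = 1.41 V, R_th = 592 Ω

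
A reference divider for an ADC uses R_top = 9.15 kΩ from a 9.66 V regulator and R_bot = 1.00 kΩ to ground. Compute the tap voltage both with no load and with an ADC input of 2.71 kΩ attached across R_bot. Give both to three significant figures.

Unloaded: 0.952 V; loaded: 0.714 V

Open-circuit: V = 9.66 × 1.00/(9.15 + 1.00) = 0.952 V.
With the load, R_bot becomes R_bot‖R_L = 0.7305 kΩ, so V = 9.66 × 0.7305/9.880 = 0.714 V.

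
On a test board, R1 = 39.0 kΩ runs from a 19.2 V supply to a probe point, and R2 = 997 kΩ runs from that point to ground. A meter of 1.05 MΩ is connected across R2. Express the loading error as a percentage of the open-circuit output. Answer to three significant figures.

The divider's output (Thévenin) resistance is R1‖R2 = 37.53 kΩ.
Fractional drop under load = R_th/(R_th + R_L) = 37.53 / (37.53 + 1050) = 0.03451.
So the output falls by 3.45 %.

3.45 %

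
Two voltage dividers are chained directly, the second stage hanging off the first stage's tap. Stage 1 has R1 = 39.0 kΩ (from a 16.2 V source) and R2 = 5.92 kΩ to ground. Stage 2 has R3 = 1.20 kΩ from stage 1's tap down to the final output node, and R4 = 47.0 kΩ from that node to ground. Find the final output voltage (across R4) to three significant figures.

V_out ≈ 1.88 V

Stage 2 presents R3+R4 = 48.20 kΩ as a load on stage 1's tap.
Stage 1's lower leg becomes R2‖(R3+R4) = 5.272 kΩ, so V_mid = 16.2 × 5.272/44.27 = 1.929 V.
Stage 2 is itself unloaded: V_out = V_mid × R4/(R3+R4) = 1.929 × 47.0/48.20 = 1.88 V.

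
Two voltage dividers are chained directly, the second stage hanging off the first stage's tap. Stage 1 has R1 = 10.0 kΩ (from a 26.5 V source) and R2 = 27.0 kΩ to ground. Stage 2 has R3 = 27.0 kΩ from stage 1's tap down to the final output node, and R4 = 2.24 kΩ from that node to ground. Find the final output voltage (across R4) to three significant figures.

Stage 2 presents R3+R4 = 29.24 kΩ as a load on stage 1's tap.
Stage 1's lower leg becomes R2‖(R3+R4) = 14.04 kΩ, so V_mid = 26.5 × 14.04/24.04 = 15.48 V.
Stage 2 is itself unloaded: V_out = V_mid × R4/(R3+R4) = 15.48 × 2.24/29.24 = 1.19 V.

V_out ≈ 1.19 V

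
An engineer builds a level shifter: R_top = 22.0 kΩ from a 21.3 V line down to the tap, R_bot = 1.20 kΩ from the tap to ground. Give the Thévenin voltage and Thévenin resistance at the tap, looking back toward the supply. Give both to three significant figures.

V_th is the open-circuit tap voltage: 21.3 × 1.20/(22.0 + 1.20) = 1.10 V.
With the supply zeroed, R_top and R_bot appear in parallel from the tap: R_th = R_top‖R_bot = (22.0 × 1.20)/23.20 = 1.14 kΩ.

V_th = 1.10 V, R_th = 1.14 kΩ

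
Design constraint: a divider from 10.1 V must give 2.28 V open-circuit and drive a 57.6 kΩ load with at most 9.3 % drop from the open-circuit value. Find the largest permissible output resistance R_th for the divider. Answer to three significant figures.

Loading drop = R_th/(R_th + R_L) ≤ 0.0930, so R_th ≤ R_L · ε/(1−ε) = 57.6 kΩ × 0.0930/0.9070 = 5.91 kΩ.
(Any R1, R2 with R2/(R1+R2) = 0.226 and R1‖R2 ≤ 5.91 kΩ will meet the spec.)

R_th ≤ 5.91 kΩ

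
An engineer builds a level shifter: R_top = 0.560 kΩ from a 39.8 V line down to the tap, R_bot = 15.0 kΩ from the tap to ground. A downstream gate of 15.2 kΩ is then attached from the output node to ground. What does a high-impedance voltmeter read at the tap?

V_out ≈ 37.1 V

The load sits in parallel with R_bot: R_bot‖R_L = (15000 × 15200) / (15000 + 15200) = 7550 Ω.
V_out = 39.8 × 7550 / (560 + 7550) = 39.8 × 7550/8110 = 37.1 V.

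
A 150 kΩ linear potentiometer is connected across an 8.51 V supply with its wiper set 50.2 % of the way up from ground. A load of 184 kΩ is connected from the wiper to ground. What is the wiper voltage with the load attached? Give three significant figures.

The wiper splits the pot into (1−α)R = 74.70 kΩ above and αR = 75.30 kΩ below.
Lower section ‖ load = 53.43 kΩ.
V_wiper = 8.51 × 53.43/(74.70 + 53.43) = 3.55 V.

V ≈ 3.55 V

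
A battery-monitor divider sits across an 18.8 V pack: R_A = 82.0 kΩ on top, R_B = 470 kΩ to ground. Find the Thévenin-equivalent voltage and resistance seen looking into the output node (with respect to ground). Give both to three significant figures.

V_th = 16.0 V, R_th = 69.8 kΩ

V_th is the open-circuit tap voltage: 18.8 × 470/(82.0 + 470) = 16.0 V.
With the supply zeroed, R_A and R_B appear in parallel from the tap: R_th = R_A‖R_B = (82.0 × 470)/552.0 = 69.8 kΩ.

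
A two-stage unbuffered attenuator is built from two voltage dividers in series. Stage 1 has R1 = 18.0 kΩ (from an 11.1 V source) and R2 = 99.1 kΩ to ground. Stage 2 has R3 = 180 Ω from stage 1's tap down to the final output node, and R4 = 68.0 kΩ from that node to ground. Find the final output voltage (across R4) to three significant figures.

V_out ≈ 7.66 V

Stage 2 presents R3+R4 = 68180 Ω as a load on stage 1's tap.
Stage 1's lower leg becomes R2‖(R3+R4) = 40390 Ω, so V_mid = 11.1 × 40390/58390 = 7.678 V.
Stage 2 is itself unloaded: V_out = V_mid × R4/(R3+R4) = 7.678 × 68000/68180 = 7.66 V.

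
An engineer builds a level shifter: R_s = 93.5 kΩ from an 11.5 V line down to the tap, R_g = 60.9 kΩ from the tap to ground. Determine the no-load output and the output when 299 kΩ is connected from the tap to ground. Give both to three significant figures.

Open-circuit: V = 11.5 × 60.9/(93.5 + 60.9) = 4.54 V.
With the load, R_g becomes R_g‖R_L = 50.59 kΩ, so V = 11.5 × 50.59/144.1 = 4.04 V.

Unloaded: 4.54 V; loaded: 4.04 V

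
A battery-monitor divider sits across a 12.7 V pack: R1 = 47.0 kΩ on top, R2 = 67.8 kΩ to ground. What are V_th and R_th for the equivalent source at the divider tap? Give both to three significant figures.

V_th = 7.50 V, R_th = 27.8 kΩ

V_th is the open-circuit tap voltage: 12.7 × 67.8/(47.0 + 67.8) = 7.50 V.
With the supply zeroed, R1 and R2 appear in parallel from the tap: R_th = R1‖R2 = (47.0 × 67.8)/114.8 = 27.8 kΩ.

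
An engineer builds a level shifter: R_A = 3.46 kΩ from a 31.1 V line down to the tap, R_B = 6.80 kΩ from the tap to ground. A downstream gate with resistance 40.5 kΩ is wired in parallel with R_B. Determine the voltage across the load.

The load sits in parallel with R_B: R_B‖R_L = (6.80 × 40.5) / (6.80 + 40.5) = 5.822 kΩ.
V_out = 31.1 × 5.822 / (3.46 + 5.822) = 31.1 × 5.822/9.282 = 19.5 V.

V_out ≈ 19.5 V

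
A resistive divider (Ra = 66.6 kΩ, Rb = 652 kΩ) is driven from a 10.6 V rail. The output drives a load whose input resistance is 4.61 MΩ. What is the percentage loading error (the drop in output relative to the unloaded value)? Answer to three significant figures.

1.29 %

The divider's output (Thévenin) resistance is Ra‖Rb = 60.43 kΩ.
Fractional drop under load = R_th/(R_th + R_L) = 60.43 / (60.43 + 4610) = 0.01294.
So the output falls by 1.29 %.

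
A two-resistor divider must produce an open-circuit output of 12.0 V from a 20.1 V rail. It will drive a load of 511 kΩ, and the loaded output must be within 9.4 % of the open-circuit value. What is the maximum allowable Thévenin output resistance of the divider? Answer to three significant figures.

Loading drop = R_th/(R_th + R_L) ≤ 0.0940, so R_th ≤ R_L · ε/(1−ε) = 511 kΩ × 0.0940/0.9060 = 53.0 kΩ.

R_th ≤ 53.0 kΩ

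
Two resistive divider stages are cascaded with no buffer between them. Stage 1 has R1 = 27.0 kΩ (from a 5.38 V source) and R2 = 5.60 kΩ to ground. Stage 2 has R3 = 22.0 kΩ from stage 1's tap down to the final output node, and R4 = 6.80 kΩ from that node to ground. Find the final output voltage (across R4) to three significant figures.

Stage 2 presents R3+R4 = 28.80 kΩ as a load on stage 1's tap.
Stage 1's lower leg becomes R2‖(R3+R4) = 4.688 kΩ, so V_mid = 5.38 × 4.688/31.69 = 0.7960 V.
Stage 2 is itself unloaded: V_out = V_mid × R4/(R3+R4) = 0.7960 × 6.80/28.80 = 0.188 V.

V_out ≈ 0.188 V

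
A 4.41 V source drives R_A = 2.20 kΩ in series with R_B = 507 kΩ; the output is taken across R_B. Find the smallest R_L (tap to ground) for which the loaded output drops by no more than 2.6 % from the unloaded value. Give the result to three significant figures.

Output resistance R_th = R_A‖R_B = (2.20 × 507)/509.2 = 2.190 kΩ.
The fractional drop is R_th/(R_th + R_L); requiring this ≤ 0.0260 gives R_L ≥ R_th(1/0.0260 − 1) = 2.190 × 37.46 = 82.1 kΩ.

R_L(min) ≈ 82.1 kΩ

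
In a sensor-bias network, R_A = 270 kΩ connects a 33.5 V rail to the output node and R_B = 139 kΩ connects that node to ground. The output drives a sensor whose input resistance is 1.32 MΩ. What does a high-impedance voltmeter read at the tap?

V_out ≈ 10.6 V

The load sits in parallel with R_B: R_B‖R_L = (139 × 1320) / (139 + 1320) = 125.8 kΩ.
V_out = 33.5 × 125.8 / (270 + 125.8) = 33.5 × 125.8/395.8 = 10.6 V.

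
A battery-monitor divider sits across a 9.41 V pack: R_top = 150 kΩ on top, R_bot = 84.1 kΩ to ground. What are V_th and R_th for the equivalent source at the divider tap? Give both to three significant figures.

V_th = 3.38 V, R_th = 53.9 kΩ

V_th is the open-circuit tap voltage: 9.41 × 84.1/(150 + 84.1) = 3.38 V.
With the supply zeroed, R_top and R_bot appear in parallel from the tap: R_th = R_top‖R_bot = (150 × 84.1)/234.1 = 53.9 kΩ.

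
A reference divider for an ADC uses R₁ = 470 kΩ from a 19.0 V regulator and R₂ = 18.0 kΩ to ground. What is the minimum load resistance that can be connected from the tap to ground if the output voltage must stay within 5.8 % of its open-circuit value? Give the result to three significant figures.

Output resistance R_th = R₁‖R₂ = (470 × 18.0)/488.0 = 17.34 kΩ.
The fractional drop is R_th/(R_th + R_L); requiring this ≤ 0.0580 gives R_L ≥ R_th(1/0.0580 − 1) = 17.34 × 16.24 = 282 kΩ.

R_L(min) ≈ 282 kΩ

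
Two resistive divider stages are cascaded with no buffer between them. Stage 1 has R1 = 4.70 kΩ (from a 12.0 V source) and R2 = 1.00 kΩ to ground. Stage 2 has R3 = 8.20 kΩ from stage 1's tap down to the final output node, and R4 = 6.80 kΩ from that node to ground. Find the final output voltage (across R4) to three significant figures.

Stage 2 presents R3+R4 = 15.00 kΩ as a load on stage 1's tap.
Stage 1's lower leg becomes R2‖(R3+R4) = 0.9375 kΩ, so V_mid = 12.0 × 0.9375/5.638 = 1.996 V.
Stage 2 is itself unloaded: V_out = V_mid × R4/(R3+R4) = 1.996 × 6.80/15.00 = 0.905 V.

V_out ≈ 0.905 V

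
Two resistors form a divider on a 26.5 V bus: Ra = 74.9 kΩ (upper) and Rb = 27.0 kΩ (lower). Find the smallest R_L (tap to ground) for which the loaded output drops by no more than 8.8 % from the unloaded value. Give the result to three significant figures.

Output resistance R_th = Ra‖Rb = (74.9 × 27.0)/101.9 = 19.85 kΩ.
The fractional drop is R_th/(R_th + R_L); requiring this ≤ 0.0880 gives R_L ≥ R_th(1/0.0880 − 1) = 19.85 × 10.36 = 206 kΩ.

R_L(min) ≈ 206 kΩ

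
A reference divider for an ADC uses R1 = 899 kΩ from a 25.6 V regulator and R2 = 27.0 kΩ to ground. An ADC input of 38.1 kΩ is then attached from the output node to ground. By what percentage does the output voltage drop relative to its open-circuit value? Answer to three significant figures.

40.8 %

Unloaded V = 25.6 × 27.0/926.0 = 0.7464 V.
Loaded: R2‖R_L = 15.80 kΩ, giving V = 25.6 × 15.80/914.8 = 0.4422 V.
Drop = (0.7464 − 0.4422) / 0.7464 = 40.8 %.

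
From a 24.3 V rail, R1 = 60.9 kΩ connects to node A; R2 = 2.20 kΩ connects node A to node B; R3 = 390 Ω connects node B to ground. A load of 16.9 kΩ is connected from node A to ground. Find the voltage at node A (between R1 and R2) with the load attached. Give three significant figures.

V ≈ 0.864 V

Below node A the series string R2+R3 = 2590 Ω sits in parallel with the 16900 Ω load: 2246 Ω.
V_A = 24.3 × 2246/(60900 + 2246) = 0.864 V.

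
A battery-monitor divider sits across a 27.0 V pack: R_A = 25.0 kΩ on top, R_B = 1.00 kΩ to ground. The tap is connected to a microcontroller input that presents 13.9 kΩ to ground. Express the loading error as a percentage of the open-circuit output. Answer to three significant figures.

The divider's output (Thévenin) resistance is R_A‖R_B = 0.9615 kΩ.
Fractional drop under load = R_th/(R_th + R_L) = 0.9615 / (0.9615 + 13.9) = 0.06470.
So the output falls by 6.47 %.

6.47 %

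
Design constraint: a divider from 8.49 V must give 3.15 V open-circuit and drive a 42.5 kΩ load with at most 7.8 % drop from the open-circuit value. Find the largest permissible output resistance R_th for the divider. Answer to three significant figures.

R_th ≤ 3.60 kΩ

Loading drop = R_th/(R_th + R_L) ≤ 0.0780, so R_th ≤ R_L · ε/(1−ε) = 42.5 kΩ × 0.0780/0.9220 = 3.60 kΩ.
(Any R1, R2 with R2/(R1+R2) = 0.371 and R1‖R2 ≤ 3.60 kΩ will meet the spec.)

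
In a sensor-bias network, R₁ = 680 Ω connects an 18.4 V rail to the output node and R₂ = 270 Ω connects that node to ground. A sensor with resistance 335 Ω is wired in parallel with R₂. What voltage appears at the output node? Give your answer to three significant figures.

The load sits in parallel with R₂: R₂‖R_L = (270 × 335) / (270 + 335) = 149.5 Ω.
V_out = 18.4 × 149.5 / (680 + 149.5) = 18.4 × 149.5/829.5 = 3.32 V.

V_out ≈ 3.32 V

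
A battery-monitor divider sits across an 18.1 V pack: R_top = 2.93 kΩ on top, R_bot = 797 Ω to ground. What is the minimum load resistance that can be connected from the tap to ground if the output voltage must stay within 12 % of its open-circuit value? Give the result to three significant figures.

Output resistance R_th = R_top‖R_bot = (2930 × 797)/3727 = 626.6 Ω.
The fractional drop is R_th/(R_th + R_L); requiring this ≤ 0.120 gives R_L ≥ R_th(1/0.120 − 1) = 626.6 × 7.333 = 4.59 kΩ.

R_L(min) ≈ 4.59 kΩ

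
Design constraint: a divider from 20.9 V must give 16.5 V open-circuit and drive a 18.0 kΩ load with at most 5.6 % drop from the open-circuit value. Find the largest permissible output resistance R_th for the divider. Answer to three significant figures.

Loading drop = R_th/(R_th + R_L) ≤ 0.0560, so R_th ≤ R_L · ε/(1−ε) = 18.0 kΩ × 0.0560/0.9440 = 1.07 kΩ.
(Any R1, R2 with R2/(R1+R2) = 0.789 and R1‖R2 ≤ 1.07 kΩ will meet the spec.)

R_th ≤ 1.07 kΩ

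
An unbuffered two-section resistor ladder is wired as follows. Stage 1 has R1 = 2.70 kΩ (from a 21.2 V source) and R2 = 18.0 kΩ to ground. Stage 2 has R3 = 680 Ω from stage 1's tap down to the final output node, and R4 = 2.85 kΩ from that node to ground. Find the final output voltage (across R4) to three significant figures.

Stage 2 presents R3+R4 = 3530 Ω as a load on stage 1's tap.
Stage 1's lower leg becomes R2‖(R3+R4) = 2951 Ω, so V_mid = 21.2 × 2951/5651 = 11.07 V.
Stage 2 is itself unloaded: V_out = V_mid × R4/(R3+R4) = 11.07 × 2850/3530 = 8.94 V.

V_out ≈ 8.94 V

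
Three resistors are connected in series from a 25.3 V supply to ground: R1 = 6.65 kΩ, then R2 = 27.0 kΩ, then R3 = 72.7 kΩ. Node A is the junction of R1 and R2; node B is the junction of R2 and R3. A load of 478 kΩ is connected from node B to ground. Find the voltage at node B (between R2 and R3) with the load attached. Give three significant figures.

At node B, R3 is in parallel with the load: R3‖R_L = 63.10 kΩ.
Below node A the resistance is R2 + (R3‖R_L) = 90.10 kΩ, so V_A = 25.3 × 90.10/96.75 = 23.56 V.
Then V_B = V_A × (R3‖R_L)/(R2 + R3‖R_L) = 23.56 × 63.10/90.10 = 16.5 V.

V ≈ 16.5 V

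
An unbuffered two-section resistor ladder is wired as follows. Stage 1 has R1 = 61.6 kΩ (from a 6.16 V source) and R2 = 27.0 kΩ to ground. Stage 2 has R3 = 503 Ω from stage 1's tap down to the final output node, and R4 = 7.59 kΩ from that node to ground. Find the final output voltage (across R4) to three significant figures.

Stage 2 presents R3+R4 = 8093 Ω as a load on stage 1's tap.
Stage 1's lower leg becomes R2‖(R3+R4) = 6227 Ω, so V_mid = 6.16 × 6227/67830 = 0.5655 V.
Stage 2 is itself unloaded: V_out = V_mid × R4/(R3+R4) = 0.5655 × 7590/8093 = 0.530 V.

V_out ≈ 0.530 V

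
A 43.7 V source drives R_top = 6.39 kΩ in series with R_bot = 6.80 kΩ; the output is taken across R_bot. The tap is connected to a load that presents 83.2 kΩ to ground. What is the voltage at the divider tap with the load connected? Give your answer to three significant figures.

V_out ≈ 21.7 V

The load sits in parallel with R_bot: R_bot‖R_L = (6.80 × 83.2) / (6.80 + 83.2) = 6.286 kΩ.
V_out = 43.7 × 6.286 / (6.39 + 6.286) = 43.7 × 6.286/12.68 = 21.7 V.
(Unloaded it would have been 22.5 V.)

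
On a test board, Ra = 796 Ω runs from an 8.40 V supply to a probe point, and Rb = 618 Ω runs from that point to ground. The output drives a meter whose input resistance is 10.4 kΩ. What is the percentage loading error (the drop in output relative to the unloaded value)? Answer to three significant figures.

3.24 %

The divider's output (Thévenin) resistance is Ra‖Rb = 347.9 Ω.
Fractional drop under load = R_th/(R_th + R_L) = 347.9 / (347.9 + 10400) = 0.03237.
So the output falls by 3.24 %.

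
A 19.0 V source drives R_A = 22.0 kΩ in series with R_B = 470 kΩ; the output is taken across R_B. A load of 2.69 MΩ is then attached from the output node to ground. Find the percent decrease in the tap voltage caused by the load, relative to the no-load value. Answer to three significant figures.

The divider's output (Thévenin) resistance is R_A‖R_B = 21.02 kΩ.
Fractional drop under load = R_th/(R_th + R_L) = 21.02 / (21.02 + 2690) = 0.007752.
So the output falls by 0.775 %.

0.775 %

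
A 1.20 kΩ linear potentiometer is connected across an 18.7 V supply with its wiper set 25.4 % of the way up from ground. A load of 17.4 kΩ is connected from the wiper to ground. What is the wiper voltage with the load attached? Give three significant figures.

V ≈ 4.69 V

The wiper splits the pot into (1−α)R = 895.2 Ω above and αR = 304.8 Ω below.
Lower section ‖ load = 299.6 Ω.
V_wiper = 18.7 × 299.6/(895.2 + 299.6) = 4.69 V.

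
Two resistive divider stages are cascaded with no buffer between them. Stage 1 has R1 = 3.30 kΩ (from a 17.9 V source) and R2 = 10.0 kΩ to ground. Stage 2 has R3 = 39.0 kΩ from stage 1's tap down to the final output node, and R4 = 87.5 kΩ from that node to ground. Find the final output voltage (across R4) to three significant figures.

V_out ≈ 9.13 V

Stage 2 presents R3+R4 = 126.5 kΩ as a load on stage 1's tap.
Stage 1's lower leg becomes R2‖(R3+R4) = 9.267 kΩ, so V_mid = 17.9 × 9.267/12.57 = 13.20 V.
Stage 2 is itself unloaded: V_out = V_mid × R4/(R3+R4) = 13.20 × 87.5/126.5 = 9.13 V.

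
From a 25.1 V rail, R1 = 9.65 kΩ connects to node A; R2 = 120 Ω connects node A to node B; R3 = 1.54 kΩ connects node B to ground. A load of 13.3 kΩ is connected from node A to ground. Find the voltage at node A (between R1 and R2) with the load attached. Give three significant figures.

Below node A the series string R2+R3 = 1660 Ω sits in parallel with the 13300 Ω load: 1476 Ω.
V_A = 25.1 × 1476/(9650 + 1476) = 3.33 V.

V ≈ 3.33 V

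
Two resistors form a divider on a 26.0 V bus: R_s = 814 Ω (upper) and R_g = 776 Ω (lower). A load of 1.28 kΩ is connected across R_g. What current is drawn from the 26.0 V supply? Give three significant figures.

I ≈ 20.0 mA

R_g‖R_L = 483.1 Ω, so the source sees R_s + R_g‖R_L = 1297 Ω.
I = 26.0 V / 1297 Ω = 20.0 mA.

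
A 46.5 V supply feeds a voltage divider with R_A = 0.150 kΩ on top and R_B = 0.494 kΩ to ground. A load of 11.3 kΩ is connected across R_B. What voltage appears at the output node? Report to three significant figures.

The load sits in parallel with R_B: R_B‖R_L = (494 × 11300) / (494 + 11300) = 473.3 Ω.
V_out = 46.5 × 473.3 / (150 + 473.3) = 46.5 × 473.3/623.3 = 35.3 V.

V_out ≈ 35.3 V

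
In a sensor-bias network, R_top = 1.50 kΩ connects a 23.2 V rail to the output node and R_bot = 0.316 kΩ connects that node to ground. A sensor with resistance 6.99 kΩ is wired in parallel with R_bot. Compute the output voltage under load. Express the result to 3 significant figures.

V_out ≈ 3.89 V

The load sits in parallel with R_bot: R_bot‖R_L = (316 × 6990) / (316 + 6990) = 302.3 Ω.
V_out = 23.2 × 302.3 / (1500 + 302.3) = 23.2 × 302.3/1802 = 3.89 V.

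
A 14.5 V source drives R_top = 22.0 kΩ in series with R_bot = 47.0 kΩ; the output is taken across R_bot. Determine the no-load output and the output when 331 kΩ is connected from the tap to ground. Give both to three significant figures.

Unloaded: 9.88 V; loaded: 9.45 V

Open-circuit: V = 14.5 × 47.0/(22.0 + 47.0) = 9.88 V.
With the load, R_bot becomes R_bot‖R_L = 41.16 kΩ, so V = 14.5 × 41.16/63.16 = 9.45 V.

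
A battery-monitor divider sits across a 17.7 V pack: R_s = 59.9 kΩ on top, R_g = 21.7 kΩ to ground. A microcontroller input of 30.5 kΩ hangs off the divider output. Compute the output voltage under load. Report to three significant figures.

The load sits in parallel with R_g: R_g‖R_L = (21.7 × 30.5) / (21.7 + 30.5) = 12.68 kΩ.
V_out = 17.7 × 12.68 / (59.9 + 12.68) = 17.7 × 12.68/72.58 = 3.09 V.

V_out ≈ 3.09 V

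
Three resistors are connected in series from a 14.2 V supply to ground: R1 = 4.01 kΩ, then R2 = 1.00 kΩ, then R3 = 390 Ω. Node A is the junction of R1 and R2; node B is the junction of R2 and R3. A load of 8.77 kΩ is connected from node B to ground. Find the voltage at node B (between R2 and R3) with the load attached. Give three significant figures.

V ≈ 0.985 V

At node B, R3 is in parallel with the load: R3‖R_L = 373.4 Ω.
Below node A the resistance is R2 + (R3‖R_L) = 1373 Ω, so V_A = 14.2 × 1373/5383 = 3.623 V.
Then V_B = V_A × (R3‖R_L)/(R2 + R3‖R_L) = 3.623 × 373.4/1373 = 0.985 V.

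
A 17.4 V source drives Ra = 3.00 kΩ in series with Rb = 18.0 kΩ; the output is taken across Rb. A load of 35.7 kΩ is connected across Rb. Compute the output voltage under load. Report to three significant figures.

The load sits in parallel with Rb: Rb‖R_L = (18.0 × 35.7) / (18.0 + 35.7) = 11.97 kΩ.
V_out = 17.4 × 11.97 / (3.00 + 11.97) = 17.4 × 11.97/14.97 = 13.9 V.

V_out ≈ 13.9 V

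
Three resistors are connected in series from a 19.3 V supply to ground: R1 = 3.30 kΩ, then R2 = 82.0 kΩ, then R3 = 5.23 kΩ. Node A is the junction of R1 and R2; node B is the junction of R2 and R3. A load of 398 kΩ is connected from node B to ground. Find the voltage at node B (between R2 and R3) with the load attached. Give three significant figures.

V ≈ 1.10 V

At node B, R3 is in parallel with the load: R3‖R_L = 5.162 kΩ.
Below node A the resistance is R2 + (R3‖R_L) = 87.16 kΩ, so V_A = 19.3 × 87.16/90.46 = 18.60 V.
Then V_B = V_A × (R3‖R_L)/(R2 + R3‖R_L) = 18.60 × 5.162/87.16 = 1.10 V.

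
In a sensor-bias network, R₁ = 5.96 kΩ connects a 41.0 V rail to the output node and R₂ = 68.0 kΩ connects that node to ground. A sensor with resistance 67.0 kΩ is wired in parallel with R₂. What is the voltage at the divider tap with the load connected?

The load sits in parallel with R₂: R₂‖R_L = (68.0 × 67.0) / (68.0 + 67.0) = 33.75 kΩ.
V_out = 41.0 × 33.75 / (5.96 + 33.75) = 41.0 × 33.75/39.71 = 34.8 V.

V_out ≈ 34.8 V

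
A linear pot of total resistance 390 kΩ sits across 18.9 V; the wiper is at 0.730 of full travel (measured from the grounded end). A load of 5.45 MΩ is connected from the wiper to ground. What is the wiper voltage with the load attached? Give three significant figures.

The wiper splits the pot into (1−α)R = 105.3 kΩ above and αR = 284.7 kΩ below.
Lower section ‖ load = 270.6 kΩ.
V_wiper = 18.9 × 270.6/(105.3 + 270.6) = 13.6 V.

V ≈ 13.6 V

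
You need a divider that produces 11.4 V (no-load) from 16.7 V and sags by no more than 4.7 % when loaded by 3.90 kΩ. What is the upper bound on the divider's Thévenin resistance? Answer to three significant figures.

Loading drop = R_th/(R_th + R_L) ≤ 0.0470, so R_th ≤ R_L · ε/(1−ε) = 3.90 kΩ × 0.0470/0.9530 = 192 Ω.

R_th ≤ 192 Ω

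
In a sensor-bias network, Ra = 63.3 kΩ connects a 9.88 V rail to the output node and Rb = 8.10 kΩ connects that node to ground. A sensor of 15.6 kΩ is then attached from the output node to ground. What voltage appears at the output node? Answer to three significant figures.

The load sits in parallel with Rb: Rb‖R_L = (8.10 × 15.6) / (8.10 + 15.6) = 5.332 kΩ.
V_out = 9.88 × 5.332 / (63.3 + 5.332) = 9.88 × 5.332/68.63 = 0.768 V.
(Unloaded it would have been 1.12 V.)

V_out ≈ 0.768 V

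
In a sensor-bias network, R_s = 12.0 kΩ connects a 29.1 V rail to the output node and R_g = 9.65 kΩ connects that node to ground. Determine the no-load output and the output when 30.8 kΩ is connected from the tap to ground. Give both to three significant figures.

Unloaded: 13.0 V; loaded: 11.1 V

Open-circuit: V = 29.1 × 9.65/(12.0 + 9.65) = 13.0 V.
With the load, R_g becomes R_g‖R_L = 7.348 kΩ, so V = 29.1 × 7.348/19.35 = 11.1 V.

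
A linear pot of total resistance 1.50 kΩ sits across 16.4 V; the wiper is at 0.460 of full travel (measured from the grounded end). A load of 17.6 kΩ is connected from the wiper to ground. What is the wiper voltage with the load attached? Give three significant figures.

The wiper splits the pot into (1−α)R = 810.0 Ω above and αR = 690.0 Ω below.
Lower section ‖ load = 664.0 Ω.
V_wiper = 16.4 × 664.0/(810.0 + 664.0) = 7.39 V.

V ≈ 7.39 V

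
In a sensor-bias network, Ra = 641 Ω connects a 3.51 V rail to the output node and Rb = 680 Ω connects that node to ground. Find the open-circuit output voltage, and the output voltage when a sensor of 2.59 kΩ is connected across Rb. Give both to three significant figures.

Unloaded: 1.81 V; loaded: 1.60 V

Open-circuit: V = 3.51 × 680/(641 + 680) = 1.81 V.
With the load, Rb becomes Rb‖R_L = 538.6 Ω, so V = 3.51 × 538.6/1180 = 1.60 V.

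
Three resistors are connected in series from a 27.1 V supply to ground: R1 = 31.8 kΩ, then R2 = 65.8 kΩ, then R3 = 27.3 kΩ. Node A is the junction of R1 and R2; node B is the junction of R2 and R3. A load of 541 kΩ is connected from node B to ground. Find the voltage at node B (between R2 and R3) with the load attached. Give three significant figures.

V ≈ 5.70 V

At node B, R3 is in parallel with the load: R3‖R_L = 25.99 kΩ.
Below node A the resistance is R2 + (R3‖R_L) = 91.79 kΩ, so V_A = 27.1 × 91.79/123.6 = 20.13 V.
Then V_B = V_A × (R3‖R_L)/(R2 + R3‖R_L) = 20.13 × 25.99/91.79 = 5.70 V.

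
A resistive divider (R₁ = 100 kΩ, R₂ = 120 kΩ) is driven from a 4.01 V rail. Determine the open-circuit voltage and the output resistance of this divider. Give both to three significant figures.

V_th = 2.19 V, R_th = 54.5 kΩ

V_th is the open-circuit tap voltage: 4.01 × 120/(100 + 120) = 2.19 V.
With the supply zeroed, R₁ and R₂ appear in parallel from the tap: R_th = R₁‖R₂ = (100 × 120)/220.0 = 54.5 kΩ.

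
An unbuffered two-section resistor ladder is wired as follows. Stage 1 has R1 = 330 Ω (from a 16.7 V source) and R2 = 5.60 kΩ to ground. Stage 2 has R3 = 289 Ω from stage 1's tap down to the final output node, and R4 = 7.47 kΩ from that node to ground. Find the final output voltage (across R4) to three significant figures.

Stage 2 presents R3+R4 = 7759 Ω as a load on stage 1's tap.
Stage 1's lower leg becomes R2‖(R3+R4) = 3253 Ω, so V_mid = 16.7 × 3253/3583 = 15.16 V.
Stage 2 is itself unloaded: V_out = V_mid × R4/(R3+R4) = 15.16 × 7470/7759 = 14.6 V.

V_out ≈ 14.6 V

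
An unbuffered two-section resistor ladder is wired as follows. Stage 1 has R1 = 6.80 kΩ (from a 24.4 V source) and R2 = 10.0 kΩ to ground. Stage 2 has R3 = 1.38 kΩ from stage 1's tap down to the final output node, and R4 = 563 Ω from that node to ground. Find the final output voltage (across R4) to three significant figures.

V_out ≈ 1.36 V

Stage 2 presents R3+R4 = 1943 Ω as a load on stage 1's tap.
Stage 1's lower leg becomes R2‖(R3+R4) = 1627 Ω, so V_mid = 24.4 × 1627/8427 = 4.711 V.
Stage 2 is itself unloaded: V_out = V_mid × R4/(R3+R4) = 4.711 × 563/1943 = 1.36 V.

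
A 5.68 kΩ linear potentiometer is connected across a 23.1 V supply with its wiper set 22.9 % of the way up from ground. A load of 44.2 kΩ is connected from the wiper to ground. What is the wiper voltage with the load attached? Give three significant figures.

V ≈ 5.17 V

The wiper splits the pot into (1−α)R = 4.379 kΩ above and αR = 1.301 kΩ below.
Lower section ‖ load = 1.264 kΩ.
V_wiper = 23.1 × 1.264/(4.379 + 1.264) = 5.17 V.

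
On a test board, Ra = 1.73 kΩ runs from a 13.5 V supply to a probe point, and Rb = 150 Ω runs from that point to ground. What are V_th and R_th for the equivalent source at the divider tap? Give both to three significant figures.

V_th = 1.08 V, R_th = 138 Ω

V_th is the open-circuit tap voltage: 13.5 × 150/(1730 + 150) = 1.08 V.
With the supply zeroed, Ra and Rb appear in parallel from the tap: R_th = Ra‖Rb = (1730 × 150)/1880 = 138 Ω.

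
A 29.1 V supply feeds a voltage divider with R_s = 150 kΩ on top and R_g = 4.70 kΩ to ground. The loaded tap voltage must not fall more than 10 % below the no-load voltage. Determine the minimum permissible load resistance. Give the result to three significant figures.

Output resistance R_th = R_s‖R_g = (150 × 4.70)/154.7 = 4.557 kΩ.
The fractional drop is R_th/(R_th + R_L); requiring this ≤ 0.100 gives R_L ≥ R_th(1/0.100 − 1) = 4.557 × 9.000 = 41.0 kΩ.

R_L(min) ≈ 41.0 kΩ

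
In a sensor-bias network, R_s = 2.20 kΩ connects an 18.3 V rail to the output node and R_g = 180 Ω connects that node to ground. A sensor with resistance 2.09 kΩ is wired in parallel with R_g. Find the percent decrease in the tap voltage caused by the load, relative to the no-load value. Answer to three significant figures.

The divider's output (Thévenin) resistance is R_s‖R_g = 166.4 Ω.
Fractional drop under load = R_th/(R_th + R_L) = 166.4 / (166.4 + 2090) = 0.07374.
So the output falls by 7.37 %.

7.37 %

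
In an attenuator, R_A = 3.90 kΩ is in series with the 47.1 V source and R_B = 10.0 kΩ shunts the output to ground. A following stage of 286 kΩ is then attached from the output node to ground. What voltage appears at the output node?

V_out ≈ 33.6 V

The load sits in parallel with R_B: R_B‖R_L = (10.0 × 286) / (10.0 + 286) = 9.662 kΩ.
V_out = 47.1 × 9.662 / (3.90 + 9.662) = 47.1 × 9.662/13.56 = 33.6 V.
(Unloaded it would have been 33.9 V.)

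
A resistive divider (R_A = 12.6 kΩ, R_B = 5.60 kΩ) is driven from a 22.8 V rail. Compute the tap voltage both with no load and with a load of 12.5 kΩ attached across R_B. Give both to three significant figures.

Unloaded: 7.02 V; loaded: 5.35 V

Open-circuit: V = 22.8 × 5.60/(12.6 + 5.60) = 7.02 V.
With the load, R_B becomes R_B‖R_L = 3.867 kΩ, so V = 22.8 × 3.867/16.47 = 5.35 V.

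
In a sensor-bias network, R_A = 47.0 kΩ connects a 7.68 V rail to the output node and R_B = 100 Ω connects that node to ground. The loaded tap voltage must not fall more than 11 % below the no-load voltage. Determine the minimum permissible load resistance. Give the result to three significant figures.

Output resistance R_th = R_A‖R_B = (47000 × 100)/47100 = 99.79 Ω.
The fractional drop is R_th/(R_th + R_L); requiring this ≤ 0.110 gives R_L ≥ R_th(1/0.110 − 1) = 99.79 × 8.091 = 807 Ω.

R_L(min) ≈ 807 Ω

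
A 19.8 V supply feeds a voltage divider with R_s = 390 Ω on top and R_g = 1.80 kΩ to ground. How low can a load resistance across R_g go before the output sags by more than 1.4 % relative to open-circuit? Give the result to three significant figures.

R_L(min) ≈ 22.6 kΩ

Output resistance R_th = R_s‖R_g = (390 × 1800)/2190 = 320.5 Ω.
The fractional drop is R_th/(R_th + R_L); requiring this ≤ 0.0140 gives R_L ≥ R_th(1/0.0140 − 1) = 320.5 × 70.43 = 22.6 kΩ.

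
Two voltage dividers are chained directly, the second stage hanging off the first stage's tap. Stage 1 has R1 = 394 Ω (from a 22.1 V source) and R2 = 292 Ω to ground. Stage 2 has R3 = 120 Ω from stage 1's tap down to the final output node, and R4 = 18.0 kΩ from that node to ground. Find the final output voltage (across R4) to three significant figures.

Stage 2 presents R3+R4 = 18120 Ω as a load on stage 1's tap.
Stage 1's lower leg becomes R2‖(R3+R4) = 287.4 Ω, so V_mid = 22.1 × 287.4/681.4 = 9.321 V.
Stage 2 is itself unloaded: V_out = V_mid × R4/(R3+R4) = 9.321 × 18000/18120 = 9.26 V.

V_out ≈ 9.26 V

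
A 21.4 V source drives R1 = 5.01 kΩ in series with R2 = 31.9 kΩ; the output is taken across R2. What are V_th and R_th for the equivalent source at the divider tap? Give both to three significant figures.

V_th = 18.5 V, R_th = 4.33 kΩ

V_th is the open-circuit tap voltage: 21.4 × 31.9/(5.01 + 31.9) = 18.5 V.
With the supply zeroed, R1 and R2 appear in parallel from the tap: R_th = R1‖R2 = (5.01 × 31.9)/36.91 = 4.33 kΩ.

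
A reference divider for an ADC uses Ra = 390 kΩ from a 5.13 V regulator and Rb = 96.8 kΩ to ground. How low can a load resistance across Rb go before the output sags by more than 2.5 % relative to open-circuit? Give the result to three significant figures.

Output resistance R_th = Ra‖Rb = (390 × 96.8)/486.8 = 77.55 kΩ.
The fractional drop is R_th/(R_th + R_L); requiring this ≤ 0.0250 gives R_L ≥ R_th(1/0.0250 − 1) = 77.55 × 39.00 = 3.02 MΩ.

R_L(min) ≈ 3.02 MΩ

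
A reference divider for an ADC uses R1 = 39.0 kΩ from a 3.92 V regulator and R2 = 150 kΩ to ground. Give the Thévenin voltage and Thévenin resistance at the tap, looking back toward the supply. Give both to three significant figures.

V_th is the open-circuit tap voltage: 3.92 × 150/(39.0 + 150) = 3.11 V.
With the supply zeroed, R1 and R2 appear in parallel from the tap: R_th = R1‖R2 = (39.0 × 150)/189.0 = 31.0 kΩ.

V_th = 3.11 V, R_th = 31.0 kΩ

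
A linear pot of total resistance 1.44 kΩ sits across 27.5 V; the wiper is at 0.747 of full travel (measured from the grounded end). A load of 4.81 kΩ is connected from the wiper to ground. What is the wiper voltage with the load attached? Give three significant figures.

V ≈ 19.4 V

The wiper splits the pot into (1−α)R = 364.3 Ω above and αR = 1076 Ω below.
Lower section ‖ load = 879.1 Ω.
V_wiper = 27.5 × 879.1/(364.3 + 879.1) = 19.4 V.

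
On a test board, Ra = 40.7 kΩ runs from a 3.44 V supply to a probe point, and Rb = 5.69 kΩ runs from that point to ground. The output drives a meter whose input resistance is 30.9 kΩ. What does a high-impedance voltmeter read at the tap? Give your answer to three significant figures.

The load sits in parallel with Rb: Rb‖R_L = (5.69 × 30.9) / (5.69 + 30.9) = 4.805 kΩ.
V_out = 3.44 × 4.805 / (40.7 + 4.805) = 3.44 × 4.805/45.51 = 0.363 V.

V_out ≈ 0.363 V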